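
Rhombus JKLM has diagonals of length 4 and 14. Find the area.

Area of a rhombus = (d1 * d2) / 2
Area = (4 * 14) / 2
Area = 56 / 2
Area = 28

28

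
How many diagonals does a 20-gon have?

Each of the 20 vertices connects to 17 non-adjacent vertices via diagonals.
Total connections = 20 × 17 = 340, but each diagonal is counted twice.
Number of diagonals = 340 / 2 = 170.

170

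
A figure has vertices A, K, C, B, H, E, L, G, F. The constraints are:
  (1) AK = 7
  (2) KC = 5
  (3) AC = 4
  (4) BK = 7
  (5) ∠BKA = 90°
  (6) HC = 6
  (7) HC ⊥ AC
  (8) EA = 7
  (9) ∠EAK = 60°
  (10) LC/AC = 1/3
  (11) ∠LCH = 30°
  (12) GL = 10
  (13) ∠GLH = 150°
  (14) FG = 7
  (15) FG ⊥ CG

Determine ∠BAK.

Step 1: By the law of cosines on triangle AKB: AB² = 7² + 7² − 2·7·7·cos(90°) = 98, so AB = 7·√2.
Step 2: By the inverse law of cosines on triangle BAK: cos(∠BAK) = ((7·√2)² + 7² − 7²) / (2·7·√2·7) = 98/138.59 = 0.7071, so ∠BAK = 45°.

Therefore, the measure of angle ∠BAK = 45°.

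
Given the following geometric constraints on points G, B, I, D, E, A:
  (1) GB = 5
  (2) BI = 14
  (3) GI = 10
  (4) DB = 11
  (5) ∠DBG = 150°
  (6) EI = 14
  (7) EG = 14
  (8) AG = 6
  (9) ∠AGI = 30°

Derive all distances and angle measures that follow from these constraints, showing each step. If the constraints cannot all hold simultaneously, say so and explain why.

The constraints are consistent.

Step 1: From GB = 5, BD = 11, and ∠GBD = 150°, by the law of cosines:
  GD² = GB² + BD² - 2·GB·BD·cos(150°) = 25 + 121 + 95.26 = 241.3
  GD ≈ 15.53

Step 2: From IG = 10, GA = 6, and ∠IGA = 30°, by the law of cosines:
  IA² = IG² + GA² - 2·IG·GA·cos(30°) = 100 + 36 - 103.9 = 32.08
  IA ≈ 5.66

Step 3: From GB = 5, GI = 10, BI = 14, by the inverse law of cosines:
  cos(∠BGI) = (GB² + GI² - BI²) / (2·GB·GI)
  ∠BGI = 135.23°

Step 4: From GE = 14, GI = 10, EI = 14, by the inverse law of cosines:
  cos(∠EGI) = (GE² + GI² - EI²) / (2·GE·GI)
  ∠EGI = 69.08°

Step 5: From BG = 5, BI = 14, GI = 10, by the inverse law of cosines:
  cos(∠GBI) = (BG² + BI² - GI²) / (2·BG·BI)
  ∠GBI = 30.2°

Step 6: From IB = 14, IG = 10, BG = 5, by the inverse law of cosines:
  cos(∠BIG) = (IB² + IG² - BG²) / (2·IB·IG)
  ∠BIG = 14.57°

Step 7: From IE = 14, IG = 10, EG = 14, by the inverse law of cosines:
  cos(∠EIG) = (IE² + IG² - EG²) / (2·IE·IG)
  ∠EIG = 69.08°

Step 8: From EG = 14, EI = 14, GI = 10, by the inverse law of cosines:
  cos(∠GEI) = (EG² + EI² - GI²) / (2·EG·EI)
  ∠GEI = 41.85°

Step 9: From GB = 5, GD = 15.53, BD = 11, by the inverse law of cosines:
  cos(∠BGD) = (GB² + GD² - BD²) / (2·GB·GD)
  ∠BGD = 20.74°

Step 10: From IA = 5.66, IG = 10, AG = 6, by the inverse law of cosines:
  cos(∠AIG) = (IA² + IG² - AG²) / (2·IA·IG)
  ∠AIG = 31.98°

Step 11: From DB = 11, DG = 15.53, BG = 5, by the inverse law of cosines:
  cos(∠BDG) = (DB² + DG² - BG²) / (2·DB·DG)
  ∠BDG = 9.26°

Step 12: From AG = 6, AI = 5.66, GI = 10, by the inverse law of cosines:
  cos(∠GAI) = (AG² + AI² - GI²) / (2·AG·AI)
  ∠GAI = 118.02°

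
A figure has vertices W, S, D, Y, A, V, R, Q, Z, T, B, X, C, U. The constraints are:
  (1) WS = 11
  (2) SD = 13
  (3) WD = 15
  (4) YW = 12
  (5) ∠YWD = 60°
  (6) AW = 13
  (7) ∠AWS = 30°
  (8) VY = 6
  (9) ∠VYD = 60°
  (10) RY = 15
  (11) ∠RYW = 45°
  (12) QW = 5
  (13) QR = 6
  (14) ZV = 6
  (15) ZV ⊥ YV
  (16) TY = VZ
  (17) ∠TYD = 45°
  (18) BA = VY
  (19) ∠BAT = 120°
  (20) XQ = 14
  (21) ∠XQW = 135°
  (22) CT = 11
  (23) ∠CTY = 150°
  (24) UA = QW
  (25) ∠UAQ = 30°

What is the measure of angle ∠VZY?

Step 1: By the law of cosines on triangle ZVY: ZY² = 6² + 6² − 2·6·6·cos(90°) = 72, so ZY = 6·√2.
Step 2: By the inverse law of cosines on triangle VZY: cos(∠VZY) = (6² + (6·√2)² − 6²) / (2·6·6·√2) = 72/101.82 = 0.7071, so ∠VZY = 45°.

Therefore, the measure of angle ∠VZY = 45°.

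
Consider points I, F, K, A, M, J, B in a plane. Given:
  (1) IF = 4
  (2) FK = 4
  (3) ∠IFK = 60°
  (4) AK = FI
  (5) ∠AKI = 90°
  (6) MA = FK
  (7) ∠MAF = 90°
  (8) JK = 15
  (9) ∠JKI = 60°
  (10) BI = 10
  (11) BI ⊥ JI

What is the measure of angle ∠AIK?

From the given relations: AK = FI = 4.
Step 1: By the law of cosines on triangle IFK: IK² = 4² + 4² − 2·4·4·cos(60°) = 16, so IK = 4.
Step 2: By the law of cosines on triangle IKA: IA² = 4² + 4² − 2·4·4·cos(90°) = 32, so IA = 4·√2.
Step 3: By the inverse law of cosines on triangle AIK: cos(∠AIK) = ((4·√2)² + 4² − 4²) / (2·4·√2·4) = 32/45.25 = 0.7071, so ∠AIK = 45°.

Therefore, the measure of angle ∠AIK = 45°.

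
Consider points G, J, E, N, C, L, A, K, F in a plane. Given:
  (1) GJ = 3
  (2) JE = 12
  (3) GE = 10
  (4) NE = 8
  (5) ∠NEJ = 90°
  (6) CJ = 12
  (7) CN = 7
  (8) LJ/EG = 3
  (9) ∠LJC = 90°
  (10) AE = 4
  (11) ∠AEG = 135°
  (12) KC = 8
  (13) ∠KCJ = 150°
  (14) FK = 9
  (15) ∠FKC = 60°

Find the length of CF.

Step 1: By the law of cosines on triangle CKF: CF² = 8² + 9² − 2·8·9·cos(60°) = 73, so CF = √73.

Therefore, the length of CF = √73.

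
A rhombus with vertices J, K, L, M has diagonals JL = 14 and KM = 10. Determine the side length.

The diagonals of a rhombus bisect each other at right angles.
Half-diagonals: 14/2 = 7 and 10/2 = 5
side = sqrt(7^2 + 5^2)
side = sqrt(49 + 25)
side = sqrt(74)

sqrt(74)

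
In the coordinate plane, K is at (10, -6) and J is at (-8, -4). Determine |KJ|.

The horizontal distance is |-8 - 10| = 18 and the vertical distance is |-4 - -6| = 2.
By the Pythagorean theorem, d = sqrt(18^2 + 2^2) = sqrt(328) = 2*sqrt(82).

2*sqrt(82)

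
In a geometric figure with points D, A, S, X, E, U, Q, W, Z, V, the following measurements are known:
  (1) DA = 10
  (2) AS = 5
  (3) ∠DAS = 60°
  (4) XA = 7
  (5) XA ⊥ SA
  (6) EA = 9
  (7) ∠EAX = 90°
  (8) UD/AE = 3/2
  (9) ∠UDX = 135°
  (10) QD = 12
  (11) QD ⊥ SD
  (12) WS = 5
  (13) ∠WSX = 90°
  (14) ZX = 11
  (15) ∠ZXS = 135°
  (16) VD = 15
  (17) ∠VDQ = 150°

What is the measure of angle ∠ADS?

Step 1: By the law of cosines on triangle DAS: DS² = 10² + 5² − 2·10·5·cos(60°) = 75, so DS = 5·√3.
Step 2: By the inverse law of cosines on triangle ADS: cos(∠ADS) = (10² + (5·√3)² − 5²) / (2·10·5·√3) = 150/173.21 = 0.866, so ∠ADS = 30°.

Therefore, the measure of angle ∠ADS = 30°.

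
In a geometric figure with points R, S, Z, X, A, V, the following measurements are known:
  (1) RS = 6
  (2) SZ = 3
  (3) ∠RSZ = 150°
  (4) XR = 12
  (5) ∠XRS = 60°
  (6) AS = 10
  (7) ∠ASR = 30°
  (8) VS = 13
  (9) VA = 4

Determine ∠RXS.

Step 1: By the law of cosines on triangle XRS: XS² = 12² + 6² − 2·12·6·cos(60°) = 108, so XS = 6·√3.
Step 2: By the inverse law of cosines on triangle RXS: cos(∠RXS) = (12² + (6·√3)² − 6²) / (2·12·6·√3) = 216/249.42 = 0.866, so ∠RXS = 30°.

Therefore, the measure of angle ∠RXS = 30°.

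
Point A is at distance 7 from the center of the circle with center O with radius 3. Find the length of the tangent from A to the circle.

tangent = √(d² - r²) = √(7² - 3²) = √(49 - 9) = √40 = 2*sqrt(10)

2*sqrt(10)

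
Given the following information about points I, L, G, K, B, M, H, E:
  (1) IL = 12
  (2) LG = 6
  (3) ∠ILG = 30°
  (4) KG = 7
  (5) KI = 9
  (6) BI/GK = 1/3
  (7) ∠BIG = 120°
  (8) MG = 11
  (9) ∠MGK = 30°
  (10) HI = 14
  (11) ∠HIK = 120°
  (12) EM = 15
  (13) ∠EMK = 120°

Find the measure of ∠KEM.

Step 1: By the law of cosines on triangle KGM: KM² = 7² + 11² − 2·7·11·cos(30°) = 36.63, so KM ≈ 6.05.
Step 2: By the law of cosines on triangle EMK: EK² = 15² + 6.05² − 2·15·6.05·cos(120°) = 352.42, so EK ≈ 18.77.
Step 3: By the inverse law of cosines on triangle KEM: cos(∠KEM) = (18.77² + 15² − 6.05²) / (2·18.77·15) = 540.79/563.18 = 0.9602, so ∠KEM = 16.21°.

Therefore, the measure of angle ∠KEM = 16.21°.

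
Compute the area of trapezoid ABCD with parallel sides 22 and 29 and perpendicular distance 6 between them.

Area = (22 + 29) * 6 / 2 = 306 / 2 = 153

153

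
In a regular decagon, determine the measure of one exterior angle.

Each exterior angle of a regular n-gon is 360 / n.
For n = 10: 360 / 10 = 36 degrees.

36 degrees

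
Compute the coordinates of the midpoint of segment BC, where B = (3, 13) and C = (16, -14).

The midpoint is the average of the coordinates:
x: (3 + 16)/2 = 19/2
y: (13 + -14)/2 = -1/2
Midpoint = (19/2, -1/2)

(19/2, -1/2)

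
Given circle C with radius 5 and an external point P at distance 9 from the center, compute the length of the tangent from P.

The tangent, radius, and line from the external point to the center form a right triangle.
The right angle is where the tangent meets the radius.
By the Pythagorean theorem: tangent² + 5² = 9²
tangent² = 81 - 25 = 56
tangent = 2*sqrt(14)

2*sqrt(14)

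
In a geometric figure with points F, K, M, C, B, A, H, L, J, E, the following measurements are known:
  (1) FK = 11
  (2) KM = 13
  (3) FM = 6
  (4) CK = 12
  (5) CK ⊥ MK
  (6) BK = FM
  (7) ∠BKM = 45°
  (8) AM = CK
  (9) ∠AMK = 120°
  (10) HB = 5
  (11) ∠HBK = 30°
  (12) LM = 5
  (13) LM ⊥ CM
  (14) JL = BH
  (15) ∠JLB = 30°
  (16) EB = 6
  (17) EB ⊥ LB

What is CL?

Step 1: By the law of cosines on triangle CKM: CM² = 12² + 13² − 2·12·13·cos(90°) = 313, so CM ≈ 17.69.
Step 2: By the law of cosines on triangle CML: CL² = 17.69² + 5² − 2·17.69·5·cos(90°) = 338, so CL = 13·√2.

Therefore, the length of CL = 13·√2.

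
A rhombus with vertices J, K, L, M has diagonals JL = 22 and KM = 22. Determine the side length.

The diagonals of a rhombus bisect each other at right angles.
Half-diagonals: 22/2 = 11 and 22/2 = 11
side = sqrt(11^2 + 11^2)
side = sqrt(121 + 121)
side = sqrt(242) = 11*sqrt(2)

11*sqrt(2)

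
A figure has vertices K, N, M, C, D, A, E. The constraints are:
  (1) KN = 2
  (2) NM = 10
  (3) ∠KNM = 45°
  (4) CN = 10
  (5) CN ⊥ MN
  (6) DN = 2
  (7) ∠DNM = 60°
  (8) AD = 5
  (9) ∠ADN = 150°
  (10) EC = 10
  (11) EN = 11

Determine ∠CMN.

Step 1: By the law of cosines on triangle MNC: MC² = 10² + 10² − 2·10·10·cos(90°) = 200, so MC = 10·√2.
Step 2: By the inverse law of cosines on triangle CMN: cos(∠CMN) = ((10·√2)² + 10² − 10²) / (2·10·√2·10) = 200/282.84 = 0.7071, so ∠CMN = 45°.

Therefore, the measure of angle ∠CMN = 45°.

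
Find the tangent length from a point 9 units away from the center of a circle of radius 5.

The tangent, radius, and line from the external point to the center form a right triangle.
The right angle is where the tangent meets the radius.
By the Pythagorean theorem: tangent² + 5² = 9²
tangent² = 81 - 25 = 56
tangent = 2*sqrt(14)

2*sqrt(14)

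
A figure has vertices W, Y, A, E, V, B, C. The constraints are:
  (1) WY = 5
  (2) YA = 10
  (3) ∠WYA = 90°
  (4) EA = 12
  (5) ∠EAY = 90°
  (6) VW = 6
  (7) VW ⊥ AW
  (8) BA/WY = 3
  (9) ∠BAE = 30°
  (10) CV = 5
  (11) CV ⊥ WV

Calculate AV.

Step 1: By the law of cosines on triangle AYW: AW² = 10² + 5² − 2·10·5·cos(90°) = 125, so AW = 5·√5.
Step 2: By the law of cosines on triangle AWV: AV² = (5·√5)² + 6² − 2·5·√5·6·cos(90°) = 161, so AV = √161.

Therefore, the length of AV = √161.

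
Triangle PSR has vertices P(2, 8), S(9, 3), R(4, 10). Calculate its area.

Using the Shoelace formula for a triangle:
Area = (1/2)|x0(y1 - y2) + x1(y2 - y0) + x2(y0 - y1)|
Area = (1/2)|2(3 - 10) + 9(10 - 8) + 4(8 - 3)|
Area = (1/2)|-14 + 18 + 20|
Area = (1/2)|24|
Area = (1/2)(24)
Area = 12

12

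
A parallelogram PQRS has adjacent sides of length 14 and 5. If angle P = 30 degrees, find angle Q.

Consecutive angles are supplementary: angle Q = 180 - 30 = 150 degrees.

150 degrees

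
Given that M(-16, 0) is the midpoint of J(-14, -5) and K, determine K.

Using the midpoint formula: M = ((x1 + x2)/2, (y1 + y2)/2)
We know M = (-16, 0) and J = (-14, -5)
For x: -16 = (-14 + x2)/2, so x2 = 2*-16 - -14 = -18
For y: 0 = (-5 + y2)/2, so y2 = 2*0 - -5 = 5
K = (-18, 5)

(-18, 5)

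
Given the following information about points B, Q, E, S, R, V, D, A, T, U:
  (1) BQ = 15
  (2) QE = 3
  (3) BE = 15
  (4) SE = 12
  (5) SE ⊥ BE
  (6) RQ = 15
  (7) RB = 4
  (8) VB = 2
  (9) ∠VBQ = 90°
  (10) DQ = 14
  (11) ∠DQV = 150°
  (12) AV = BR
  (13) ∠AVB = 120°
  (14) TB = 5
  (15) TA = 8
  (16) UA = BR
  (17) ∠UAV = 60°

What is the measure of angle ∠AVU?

From the given relations: AV = BR = 4; UA = BR = 4.
Step 1: By the law of cosines on triangle VAU: VU² = 4² + 4² − 2·4·4·cos(60°) = 16, so VU = 4.
Step 2: By the inverse law of cosines on triangle AVU: cos(∠AVU) = (4² + 4² − 4²) / (2·4·4) = 16/32 = 0.5, so ∠AVU = 60°.

Therefore, the measure of angle ∠AVU = 60°.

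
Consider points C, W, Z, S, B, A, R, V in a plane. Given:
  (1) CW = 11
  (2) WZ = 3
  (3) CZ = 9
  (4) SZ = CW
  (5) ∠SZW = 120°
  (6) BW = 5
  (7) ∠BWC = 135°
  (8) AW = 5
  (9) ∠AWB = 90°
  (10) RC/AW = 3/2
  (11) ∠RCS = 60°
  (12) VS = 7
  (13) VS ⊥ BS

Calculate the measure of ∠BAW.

Step 1: By the law of cosines on triangle AWB: AB² = 5² + 5² − 2·5·5·cos(90°) = 50, so AB = 5·√2.
Step 2: By the inverse law of cosines on triangle BAW: cos(∠BAW) = ((5·√2)² + 5² − 5²) / (2·5·√2·5) = 50/70.71 = 0.7071, so ∠BAW = 45°.

Therefore, the measure of angle ∠BAW = 45°.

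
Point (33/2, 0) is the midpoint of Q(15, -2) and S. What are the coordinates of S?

Using the midpoint formula: M = ((x1 + x2)/2, (y1 + y2)/2)
We know M = (33/2, 0) and Q = (15, -2)
For x: 33/2 = (15 + x2)/2, so x2 = 2*33/2 - 15 = 18
For y: 0 = (-2 + y2)/2, so y2 = 2*0 - -2 = 2
S = (18, 2)

(18, 2)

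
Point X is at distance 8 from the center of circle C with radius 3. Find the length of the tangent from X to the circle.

The tangent, radius, and line from the external point to the center form a right triangle.
The right angle is where the tangent meets the radius.
By the Pythagorean theorem: tangent² + 3² = 8²
tangent² = 64 - 9 = 55
tangent = sqrt(55)

sqrt(55)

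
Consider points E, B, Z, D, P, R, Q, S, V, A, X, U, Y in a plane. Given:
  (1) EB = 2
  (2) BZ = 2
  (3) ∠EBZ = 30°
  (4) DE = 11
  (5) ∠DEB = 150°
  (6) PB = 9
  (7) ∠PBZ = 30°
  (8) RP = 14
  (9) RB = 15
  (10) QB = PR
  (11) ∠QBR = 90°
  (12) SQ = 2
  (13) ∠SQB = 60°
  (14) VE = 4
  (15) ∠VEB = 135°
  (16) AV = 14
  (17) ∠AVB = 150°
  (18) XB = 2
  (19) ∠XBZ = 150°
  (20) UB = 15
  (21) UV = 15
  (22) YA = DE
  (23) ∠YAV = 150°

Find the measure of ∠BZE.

Step 1: By the law of cosines on triangle ZBE: ZE² = 2² + 2² − 2·2·2·cos(30°) = 1.07, so ZE ≈ 1.04.
Step 2: By the inverse law of cosines on triangle BZE: cos(∠BZE) = (2² + 1.04² − 2²) / (2·2·1.04) = 1.07/4.14 = 0.2588, so ∠BZE = 75°.

Therefore, the measure of angle ∠BZE = 75°.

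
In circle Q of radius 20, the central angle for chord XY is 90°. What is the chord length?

Chord = 2(20) sin(45°) = 20*sqrt(2)

20*sqrt(2)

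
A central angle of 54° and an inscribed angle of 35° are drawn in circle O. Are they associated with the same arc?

By the inscribed angle theorem, the inscribed angle for a central angle of 54° should be 54° / 2 = 27°.
The given inscribed angle is 35°, which does not equal 27°.
Therefore, no, they do not correspond to the same arc.

No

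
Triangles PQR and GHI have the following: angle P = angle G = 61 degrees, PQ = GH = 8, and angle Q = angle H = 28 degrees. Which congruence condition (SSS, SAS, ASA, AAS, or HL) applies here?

The given information matches ASA: Two pairs of corresponding angles and the included side are equal (Angle-Side-Angle).

ASA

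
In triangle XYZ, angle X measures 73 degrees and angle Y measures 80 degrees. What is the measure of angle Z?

Let angle Z = x. Then 73 + 80 + x = 180.
x = 180 - 153 = 27 degrees.

27 degrees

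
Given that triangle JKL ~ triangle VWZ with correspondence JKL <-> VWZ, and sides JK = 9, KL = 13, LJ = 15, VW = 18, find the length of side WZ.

Since the triangles are similar, the ratio of corresponding sides is constant.
Scale factor k = VW / JK = 18 / 9 = 2
WZ = k * KL = 2 * 13 = 26

26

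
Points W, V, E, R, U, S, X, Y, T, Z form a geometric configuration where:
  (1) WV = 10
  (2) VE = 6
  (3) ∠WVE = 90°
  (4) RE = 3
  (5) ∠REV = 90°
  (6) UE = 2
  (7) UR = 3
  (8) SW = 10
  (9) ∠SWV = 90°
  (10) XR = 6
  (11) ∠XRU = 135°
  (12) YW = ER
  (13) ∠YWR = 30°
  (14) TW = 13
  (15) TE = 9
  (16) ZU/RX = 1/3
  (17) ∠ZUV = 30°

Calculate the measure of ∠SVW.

Step 1: By the law of cosines on triangle VWS: VS² = 10² + 10² − 2·10·10·cos(90°) = 200, so VS = 10·√2.
Step 2: By the inverse law of cosines on triangle SVW: cos(∠SVW) = ((10·√2)² + 10² − 10²) / (2·10·√2·10) = 200/282.84 = 0.7071, so ∠SVW = 45°.

Therefore, the measure of angle ∠SVW = 45°.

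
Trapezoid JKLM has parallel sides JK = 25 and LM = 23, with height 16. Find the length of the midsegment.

The midsegment (median) of a trapezoid connects the midpoints of the non-parallel sides.
Its length is the average of the two bases: (25 + 23) / 2 = 24.

24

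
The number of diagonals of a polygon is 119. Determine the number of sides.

Using d = n(n - 3)/2, we solve 119 = n(n - 3)/2.
So n(n - 3) = 238.
Testing n = 17: 17 * 14 = 238 = 238. Correct.
The polygon has 17 sides.

17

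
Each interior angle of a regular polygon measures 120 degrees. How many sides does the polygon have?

The exterior angle is the supplement of the interior angle: 180 - 120 = 60 degrees.
Since the exterior angles of any convex polygon sum to 360 degrees, the number of sides is 360 / 60 = 6.

6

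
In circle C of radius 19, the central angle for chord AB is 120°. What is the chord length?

Chord = 2(19) sin(60°) = 19*sqrt(3)

19*sqrt(3)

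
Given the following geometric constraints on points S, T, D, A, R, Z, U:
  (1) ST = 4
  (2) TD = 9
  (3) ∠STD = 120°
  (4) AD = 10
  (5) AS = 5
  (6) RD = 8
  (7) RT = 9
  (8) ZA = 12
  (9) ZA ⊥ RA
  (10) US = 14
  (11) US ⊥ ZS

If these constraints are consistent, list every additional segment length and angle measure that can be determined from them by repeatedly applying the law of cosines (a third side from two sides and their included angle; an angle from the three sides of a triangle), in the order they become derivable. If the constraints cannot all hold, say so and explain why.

The constraints are consistent. Derivable facts, in order:
After 1 step:
- SD = √133
- ∠DRT = 63.61°
- ∠DTR = 52.78°
- ∠RDT = 63.61°
After 2 steps:
- ∠ADS = 25.61°
- ∠ASD = 59.81°
- ∠DAS = 94.59°
- ∠DST = 42.52°
- ∠SDT = 17.48°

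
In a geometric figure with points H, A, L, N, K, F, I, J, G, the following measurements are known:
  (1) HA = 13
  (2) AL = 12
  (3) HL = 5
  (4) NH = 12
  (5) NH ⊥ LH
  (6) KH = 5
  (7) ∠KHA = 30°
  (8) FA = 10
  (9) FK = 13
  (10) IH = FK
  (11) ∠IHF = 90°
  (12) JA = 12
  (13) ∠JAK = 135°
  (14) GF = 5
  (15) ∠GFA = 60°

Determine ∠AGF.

Step 1: By the law of cosines on triangle GFA: GA² = 5² + 10² − 2·5·10·cos(60°) = 75, so GA = 5·√3.
Step 2: By the inverse law of cosines on triangle AGF: cos(∠AGF) = ((5·√3)² + 5² − 10²) / (2·5·√3·5) = 0/86.6 = 0, so ∠AGF = 90°.

Therefore, the measure of angle ∠AGF = 90°.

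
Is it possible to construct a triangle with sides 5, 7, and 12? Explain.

The longest side is 12. The other two sides sum to 5 + 7 = 12.
Since 12 ≤ 12, the two shorter sides cannot reach around to close the triangle.

No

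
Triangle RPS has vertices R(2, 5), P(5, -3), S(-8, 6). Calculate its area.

The Shoelace formula computes the area from vertex coordinates by summing cross products.
For vertices (2,5), (5,-3), (-8,6):
Signed sum = 2*-3 - 5*5 + 5*6 - -8*-3 + -8*5 - 2*6
= -31 + 6 + -52 = -77
Area = (1/2)|-77| = 77/2.

77/2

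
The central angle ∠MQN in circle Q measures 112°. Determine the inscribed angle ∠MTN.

Inscribed angle = 112° / 2 = 56° (inscribed angle theorem).

56°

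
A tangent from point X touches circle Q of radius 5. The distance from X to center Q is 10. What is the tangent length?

tangent = √(d² - r²) = √(10² - 5²) = √(100 - 25) = √75 = 5*sqrt(3)

5*sqrt(3)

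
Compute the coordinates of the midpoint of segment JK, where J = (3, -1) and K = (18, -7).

The midpoint is the point halfway along the segment.
Move half the horizontal distance: 3 + (18 - 3)/2 = 3 + 15/2 = 21/2
Move half the vertical distance: -1 + (-7 - -1)/2 = -1 + -6/2 = -4
Midpoint = (21/2, -4)

(21/2, -4)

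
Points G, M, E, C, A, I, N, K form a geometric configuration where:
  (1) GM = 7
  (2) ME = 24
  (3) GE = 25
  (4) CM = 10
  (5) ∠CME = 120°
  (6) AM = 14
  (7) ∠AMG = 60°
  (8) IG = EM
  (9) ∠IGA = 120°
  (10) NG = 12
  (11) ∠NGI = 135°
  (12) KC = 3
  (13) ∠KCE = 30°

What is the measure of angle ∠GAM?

Step 1: By the law of cosines on triangle AMG: AG² = 14² + 7² − 2·14·7·cos(60°) = 147, so AG = 7·√3.
Step 2: By the inverse law of cosines on triangle GAM: cos(∠GAM) = ((7·√3)² + 14² − 7²) / (2·7·√3·14) = 294/339.48 = 0.866, so ∠GAM = 30°.

Therefore, the measure of angle ∠GAM = 30°.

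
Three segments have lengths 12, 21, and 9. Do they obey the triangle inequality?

No.
The triangle inequality is violated: 12 + 9 = 21 ≤ 21.
These lengths cannot form a triangle.

No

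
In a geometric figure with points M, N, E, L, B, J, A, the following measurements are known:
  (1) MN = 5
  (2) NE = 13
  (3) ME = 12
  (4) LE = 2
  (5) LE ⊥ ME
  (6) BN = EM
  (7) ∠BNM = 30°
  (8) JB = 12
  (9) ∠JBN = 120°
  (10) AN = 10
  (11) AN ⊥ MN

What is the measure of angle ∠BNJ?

From the given relations: BN = EM = 12.
Step 1: By the law of cosines on triangle NBJ: NJ² = 12² + 12² − 2·12·12·cos(120°) = 432, so NJ = 12·√3.
Step 2: By the inverse law of cosines on triangle BNJ: cos(∠BNJ) = (12² + (12·√3)² − 12²) / (2·12·12·√3) = 432/498.83 = 0.866, so ∠BNJ = 30°.

Therefore, the measure of angle ∠BNJ = 30°.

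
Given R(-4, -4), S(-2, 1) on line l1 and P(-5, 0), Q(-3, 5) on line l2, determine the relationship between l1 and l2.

Slope of line 1: m1 = (1 - -4)/(-2 - -4) = 5/2 = 5/2
Slope of line 2: m2 = (5 - 0)/(-3 - -5) = 5/2 = 5/2
Since m1 = m2 = 5/2, the lines are parallel.

Parallel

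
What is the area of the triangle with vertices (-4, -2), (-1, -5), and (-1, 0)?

Using the Shoelace formula for a triangle:
Area = (1/2)|x0(y1 - y2) + x1(y2 - y0) + x2(y0 - y1)|
Area = (1/2)|-4(-5 - 0) + -1(0 - -2) + -1(-2 - -5)|
Area = (1/2)|20 + -2 + -3|
Area = (1/2)|15|
Area = (1/2)(15)
Area = 15/2

15/2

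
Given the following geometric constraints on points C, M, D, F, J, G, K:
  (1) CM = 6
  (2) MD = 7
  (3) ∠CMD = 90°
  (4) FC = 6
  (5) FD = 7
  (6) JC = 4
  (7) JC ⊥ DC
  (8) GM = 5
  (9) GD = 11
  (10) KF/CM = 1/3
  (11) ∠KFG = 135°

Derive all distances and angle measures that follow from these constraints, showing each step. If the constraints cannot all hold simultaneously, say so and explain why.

The constraints are consistent.

From the given relations:
  KF = 1/3·CM = 1/3·6 = 2

Step 1: From CM = 6, MD = 7, and ∠CMD = 90°, by the law of cosines:
  CD² = CM² + MD² - 2·CM·MD·cos(90°) = 36 + 49 - 0 = 85
  CD = √85

Step 2: From MD = 7, MG = 5, DG = 11, by the inverse law of cosines:
  cos(∠DMG) = (MD² + MG² - DG²) / (2·MD·MG)
  ∠DMG = 132.18°

Step 3: From DG = 11, DM = 7, GM = 5, by the inverse law of cosines:
  cos(∠GDM) = (DG² + DM² - GM²) / (2·DG·DM)
  ∠GDM = 19.69°

Step 4: From GD = 11, GM = 5, DM = 7, by the inverse law of cosines:
  cos(∠DGM) = (GD² + GM² - DM²) / (2·GD·GM)
  ∠DGM = 28.14°

Step 5: From DC = √85, CJ = 4, and ∠DCJ = 90°, by the law of cosines:
  DJ² = DC² + CJ² - 2·DC·CJ·cos(90°) = 85 + 16 - 0 = 101
  DJ = √101

Step 6: From CD = √85, CF = 6, DF = 7, by the inverse law of cosines:
  cos(∠DCF) = (CD² + CF² - DF²) / (2·CD·CF)
  ∠DCF = 49.4°

Step 7: From CD = √85, CM = 6, DM = 7, by the inverse law of cosines:
  cos(∠DCM) = (CD² + CM² - DM²) / (2·CD·CM)
  ∠DCM = 49.4°

Step 8: From DC = √85, DF = 7, CF = 6, by the inverse law of cosines:
  cos(∠CDF) = (DC² + DF² - CF²) / (2·DC·DF)
  ∠CDF = 40.6°

Step 9: From DC = √85, DM = 7, CM = 6, by the inverse law of cosines:
  cos(∠CDM) = (DC² + DM² - CM²) / (2·DC·DM)
  ∠CDM = 40.6°

Step 10: From FC = 6, FD = 7, CD = √85, by the inverse law of cosines:
  cos(∠CFD) = (FC² + FD² - CD²) / (2·FC·FD)
  ∠CFD = 90°

Step 11: From DC = √85, DJ = √101, CJ = 4, by the inverse law of cosines:
  cos(∠CDJ) = (DC² + DJ² - CJ²) / (2·DC·DJ)
  ∠CDJ = 23.45°

Step 12: From JC = 4, JD = √101, CD = √85, by the inverse law of cosines:
  cos(∠CJD) = (JC² + JD² - CD²) / (2·JC·JD)
  ∠CJD = 66.55°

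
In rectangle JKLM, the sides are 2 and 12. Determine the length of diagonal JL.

Using the Pythagorean theorem:
d² = 2² + 12² = 4 + 144 = 148
d = sqrt(148) = 2*sqrt(37)

2*sqrt(37)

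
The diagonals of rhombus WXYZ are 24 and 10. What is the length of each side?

In a rhombus, the diagonals bisect each other perpendicularly, creating four congruent right triangles.
Each triangle has legs 12 (half of 24) and 5 (half of 10).
The hypotenuse of each right triangle is a side of the rhombus:
side = sqrt(12^2 + 5^2) = sqrt(169) = 13

13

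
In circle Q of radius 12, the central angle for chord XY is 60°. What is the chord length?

Chord length = 2r sin(θ/2)
= 2 × 12 × sin(60°/2)
= 2 × 12 × sin(30°)
= 12

12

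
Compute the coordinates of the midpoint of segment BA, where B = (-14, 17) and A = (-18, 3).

The midpoint is the average of the coordinates:
x: (-14 + -18)/2 = -16
y: (17 + 3)/2 = 10
Midpoint = (-16, 10)

(-16, 10)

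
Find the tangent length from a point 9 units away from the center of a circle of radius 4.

Let T be the point of tangency. Then QT ⊥ XT (radius ⊥ tangent).
In right triangle QTX: QX² = QT² + XT²
9² = 4² + XT²
XT² = 65, XT = sqrt(65)

sqrt(65)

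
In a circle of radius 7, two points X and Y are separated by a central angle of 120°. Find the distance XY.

Chord = 2(7) sin(60°) = 7*sqrt(3)

7*sqrt(3)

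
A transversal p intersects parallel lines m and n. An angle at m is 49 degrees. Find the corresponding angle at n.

When a transversal crosses parallel lines, angles in the same position at each intersection are called corresponding angles.
These are always equal, so the answer is 49 degrees.

49 degrees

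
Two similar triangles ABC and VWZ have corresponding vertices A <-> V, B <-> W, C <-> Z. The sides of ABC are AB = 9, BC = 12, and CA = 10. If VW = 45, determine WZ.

k = 45/9 = 5. WZ = 5 * 12 = 60.

60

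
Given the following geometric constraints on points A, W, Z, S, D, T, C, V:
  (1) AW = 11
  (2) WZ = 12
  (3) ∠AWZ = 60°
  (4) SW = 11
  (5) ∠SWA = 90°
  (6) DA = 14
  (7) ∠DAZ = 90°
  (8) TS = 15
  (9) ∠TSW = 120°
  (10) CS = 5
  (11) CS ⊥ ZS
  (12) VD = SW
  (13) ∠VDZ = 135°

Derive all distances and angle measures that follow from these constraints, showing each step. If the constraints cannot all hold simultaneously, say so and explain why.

The constraints are consistent.

From the given relations:
  VD = SW = 11

Step 1: From AW = 11, WZ = 12, and ∠AWZ = 60°, by the law of cosines:
  AZ² = AW² + WZ² - 2·AW·WZ·cos(60°) = 121 + 144 - 132 = 133
  AZ = √133

Step 2: From AW = 11, WS = 11, and ∠AWS = 90°, by the law of cosines:
  AS² = AW² + WS² - 2·AW·WS·cos(90°) = 121 + 121 - 0 = 242
  AS = 11·√2

Step 3: From WS = 11, ST = 15, and ∠WST = 120°, by the law of cosines:
  WT² = WS² + ST² - 2·WS·ST·cos(120°) = 121 + 225 + 165 = 511
  WT ≈ 22.61

Step 4: From ZA = √133, AD = 14, and ∠ZAD = 90°, by the law of cosines:
  ZD² = ZA² + AD² - 2·ZA·AD·cos(90°) = 133 + 196 - 0 = 329
  ZD ≈ 18.14

Step 5: From AS = 11·√2, AW = 11, SW = 11, by the inverse law of cosines:
  cos(∠SAW) = (AS² + AW² - SW²) / (2·AS·AW)
  ∠SAW = 45°

Step 6: From AW = 11, AZ = √133, WZ = 12, by the inverse law of cosines:
  cos(∠WAZ) = (AW² + AZ² - WZ²) / (2·AW·AZ)
  ∠WAZ = 64.31°

Step 7: From WS = 11, WT = 22.61, ST = 15, by the inverse law of cosines:
  cos(∠SWT) = (WS² + WT² - ST²) / (2·WS·WT)
  ∠SWT = 35.08°

Step 8: From ZA = √133, ZW = 12, AW = 11, by the inverse law of cosines:
  cos(∠AZW) = (ZA² + ZW² - AW²) / (2·ZA·ZW)
  ∠AZW = 55.69°

Step 9: From SA = 11·√2, SW = 11, AW = 11, by the inverse law of cosines:
  cos(∠ASW) = (SA² + SW² - AW²) / (2·SA·SW)
  ∠ASW = 45°

Step 10: From TS = 15, TW = 22.61, SW = 11, by the inverse law of cosines:
  cos(∠STW) = (TS² + TW² - SW²) / (2·TS·TW)
  ∠STW = 24.92°

Step 11: From ZD = 18.14, DV = 11, and ∠ZDV = 135°, by the law of cosines:
  ZV² = ZD² + DV² - 2·ZD·DV·cos(135°) = 329 + 121 + 282.2 = 732.2
  ZV ≈ 27.06

Step 12: From ZA = √133, ZD = 18.14, AD = 14, by the inverse law of cosines:
  cos(∠AZD) = (ZA² + ZD² - AD²) / (2·ZA·ZD)
  ∠AZD = 50.52°

Step 13: From DA = 14, DZ = 18.14, AZ = √133, by the inverse law of cosines:
  cos(∠ADZ) = (DA² + DZ² - AZ²) / (2·DA·DZ)
  ∠ADZ = 39.48°

Step 14: From ZD = 18.14, ZV = 27.06, DV = 11, by the inverse law of cosines:
  cos(∠DZV) = (ZD² + ZV² - DV²) / (2·ZD·ZV)
  ∠DZV = 16.71°

Step 15: From VD = 11, VZ = 27.06, DZ = 18.14, by the inverse law of cosines:
  cos(∠DVZ) = (VD² + VZ² - DZ²) / (2·VD·VZ)
  ∠DVZ = 28.29°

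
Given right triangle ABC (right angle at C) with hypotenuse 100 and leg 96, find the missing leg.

Rearranging the Pythagorean theorem to solve for the unknown leg:
leg^2 = hypotenuse^2 - known_leg^2 = 10000 - 9216 = 784
leg = sqrt(784) = 28.

28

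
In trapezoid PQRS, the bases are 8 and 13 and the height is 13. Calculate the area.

Area = (8 + 13) * 13 / 2 = 273 / 2 = 273/2

273/2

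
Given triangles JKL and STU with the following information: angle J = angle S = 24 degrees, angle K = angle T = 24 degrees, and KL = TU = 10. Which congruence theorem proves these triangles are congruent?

Consider the given information: angle J = angle S = 24 degrees, angle K = angle T = 24 degrees, and KL = TU = 10
This is not SSS or SAS: SSS requires all three pairs of sides, but we don't have that. SAS requires two sides and the included angle between them.
The correct criterion is AAS. Two pairs of corresponding angles and a non-included side are equal (Angle-Angle-Side).

AAS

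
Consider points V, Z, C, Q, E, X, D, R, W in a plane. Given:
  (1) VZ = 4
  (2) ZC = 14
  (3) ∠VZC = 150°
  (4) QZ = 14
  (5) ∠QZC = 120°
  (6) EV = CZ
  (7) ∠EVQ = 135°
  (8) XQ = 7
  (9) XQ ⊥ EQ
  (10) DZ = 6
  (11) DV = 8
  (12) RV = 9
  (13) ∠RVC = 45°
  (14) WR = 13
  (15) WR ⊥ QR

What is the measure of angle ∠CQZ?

Step 1: By the law of cosines on triangle QZC: QC² = 14² + 14² − 2·14·14·cos(120°) = 588, so QC = 14·√3.
Step 2: By the inverse law of cosines on triangle CQZ: cos(∠CQZ) = ((14·√3)² + 14² − 14²) / (2·14·√3·14) = 588/678.96 = 0.866, so ∠CQZ = 30°.

Therefore, the measure of angle ∠CQZ = 30°.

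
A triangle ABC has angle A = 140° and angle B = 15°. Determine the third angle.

The interior angles sum to 180°: angle C = 180 - 140 - 15 = 25°.
The triangle is obtuse (angles 140°, 15°, 25°).

25 degrees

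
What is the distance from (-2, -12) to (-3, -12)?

d = sqrt((-1)^2 + (0)^2) = sqrt(1) = 1

1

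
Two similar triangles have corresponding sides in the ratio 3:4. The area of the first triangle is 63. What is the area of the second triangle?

Area ratio = (3/4)^2 = 9/16. Area of the second triangle = 63 * 16/9 = 112.

112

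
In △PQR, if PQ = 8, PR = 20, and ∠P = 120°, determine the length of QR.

By the law of cosines: QR^2 = PQ^2 + PR^2 - 2*PQ*PR*cos(P)
QR^2 = 8^2 + 20^2 - 2*8*20*cos(120°)
QR^2 = 64 + 400 - 320*(-1/2)
QR^2 = 624
QR = 4*sqrt(39)

4*sqrt(39)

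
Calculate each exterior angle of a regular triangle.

Each exterior angle of a regular n-gon is 360 / n.
For n = 3: 360 / 3 = 120 degrees.

120 degrees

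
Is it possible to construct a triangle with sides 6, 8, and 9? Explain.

For three segments to close into a triangle, no single side can be as long as the other two combined.
The longest side is 9, and 6 + 8 = 14 > 9.
A triangle can be formed.

Yes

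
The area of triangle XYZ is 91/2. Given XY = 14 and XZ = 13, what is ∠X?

From the SAS area formula Area = (1/2)ab sin(C), rearranging gives sin(C) = 2*Area/(ab).
sin(C) = 2 * 91/2 / (182) = 1/2.
Therefore C = arcsin(1/2) = 30°.
Since sin(180° - C) = sin(C), the obtuse angle 150° gives the same area, so C = 30° or C = 150°.

30° or 150°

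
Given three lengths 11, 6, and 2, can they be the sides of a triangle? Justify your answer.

The longest side is 11. The other two sides sum to 2 + 6 = 8.
Since 8 ≤ 11, the two shorter sides cannot reach around to close the triangle.

No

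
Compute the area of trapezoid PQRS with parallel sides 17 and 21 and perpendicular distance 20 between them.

A trapezoid's area equals the midsegment times the height.
The midsegment is (17 + 21) / 2 = 19.
Area = 19 * 20 = 380.

380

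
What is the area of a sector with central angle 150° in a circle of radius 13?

Sector area = πr² × θ/360
= π × 13² × 5/12
= π × 169 × 5/12
= 845*pi/12

845*pi/12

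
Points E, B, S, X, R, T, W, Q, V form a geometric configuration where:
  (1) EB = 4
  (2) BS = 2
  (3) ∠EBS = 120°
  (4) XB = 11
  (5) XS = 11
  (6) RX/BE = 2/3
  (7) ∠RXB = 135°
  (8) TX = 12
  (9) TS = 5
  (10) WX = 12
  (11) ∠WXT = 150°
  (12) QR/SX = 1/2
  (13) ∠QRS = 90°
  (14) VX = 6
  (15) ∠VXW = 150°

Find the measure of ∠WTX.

Step 1: By the law of cosines on triangle TXW: TW² = 12² + 12² − 2·12·12·cos(150°) = 537.42, so TW ≈ 23.18.
Step 2: By the inverse law of cosines on triangle WTX: cos(∠WTX) = (23.18² + 12² − 12²) / (2·23.18·12) = 537.42/556.37 = 0.9659, so ∠WTX = 15°.

Therefore, the measure of angle ∠WTX = 15°.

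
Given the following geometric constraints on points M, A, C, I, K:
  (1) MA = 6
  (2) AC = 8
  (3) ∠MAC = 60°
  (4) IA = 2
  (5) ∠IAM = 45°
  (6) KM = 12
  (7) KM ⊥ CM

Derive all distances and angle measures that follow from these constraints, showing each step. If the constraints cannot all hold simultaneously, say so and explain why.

The constraints are consistent.

Step 1: From MA = 6, AC = 8, and ∠MAC = 60°, by the law of cosines:
  MC² = MA² + AC² - 2·MA·AC·cos(60°) = 36 + 64 - 48 = 52
  MC = 2·√13

Step 2: From MA = 6, AI = 2, and ∠MAI = 45°, by the law of cosines:
  MI² = MA² + AI² - 2·MA·AI·cos(45°) = 36 + 4 - 16.97 = 23.03
  MI ≈ 4.8

Step 3: From CM = 2·√13, MK = 12, and ∠CMK = 90°, by the law of cosines:
  CK² = CM² + MK² - 2·CM·MK·cos(90°) = 52 + 144 - 0 = 196
  CK = 14

Step 4: From MA = 6, MC = 2·√13, AC = 8, by the inverse law of cosines:
  cos(∠AMC) = (MA² + MC² - AC²) / (2·MA·MC)
  ∠AMC = 73.9°

Step 5: From MA = 6, MI = 4.8, AI = 2, by the inverse law of cosines:
  cos(∠AMI) = (MA² + MI² - AI²) / (2·MA·MI)
  ∠AMI = 17.14°

Step 6: From CA = 8, CM = 2·√13, AM = 6, by the inverse law of cosines:
  cos(∠ACM) = (CA² + CM² - AM²) / (2·CA·CM)
  ∠ACM = 46.1°

Step 7: From IA = 2, IM = 4.8, AM = 6, by the inverse law of cosines:
  cos(∠AIM) = (IA² + IM² - AM²) / (2·IA·IM)
  ∠AIM = 117.86°

Step 8: From CK = 14, CM = 2·√13, KM = 12, by the inverse law of cosines:
  cos(∠KCM) = (CK² + CM² - KM²) / (2·CK·CM)
  ∠KCM = 59°

Step 9: From KC = 14, KM = 12, CM = 2·√13, by the inverse law of cosines:
  cos(∠CKM) = (KC² + KM² - CM²) / (2·KC·KM)
  ∠CKM = 31°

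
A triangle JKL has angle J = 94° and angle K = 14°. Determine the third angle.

Let angle L = x. Then 94 + 14 + x = 180.
x = 180 - 108 = 72 degrees.

72 degrees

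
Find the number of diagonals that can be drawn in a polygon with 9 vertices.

Each of the 9 vertices connects to 6 non-adjacent vertices via diagonals.
Total connections = 9 × 6 = 54, but each diagonal is counted twice.
Number of diagonals = 54 / 2 = 27.

27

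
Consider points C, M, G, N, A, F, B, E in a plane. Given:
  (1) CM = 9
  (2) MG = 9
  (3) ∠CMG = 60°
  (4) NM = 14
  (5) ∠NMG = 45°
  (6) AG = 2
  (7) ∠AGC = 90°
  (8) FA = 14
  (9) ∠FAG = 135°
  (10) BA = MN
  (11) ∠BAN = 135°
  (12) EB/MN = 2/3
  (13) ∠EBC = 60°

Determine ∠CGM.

Step 1: By the law of cosines on triangle GMC: GC² = 9² + 9² − 2·9·9·cos(60°) = 81, so GC = 9.
Step 2: By the inverse law of cosines on triangle CGM: cos(∠CGM) = (9² + 9² − 9²) / (2·9·9) = 81/162 = 0.5, so ∠CGM = 60°.

Therefore, the measure of angle ∠CGM = 60°.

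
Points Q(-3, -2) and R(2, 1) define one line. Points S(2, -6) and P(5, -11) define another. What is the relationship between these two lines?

Slope of line 1: m1 = (1 - -2)/(2 - -3) = 3/5 = 3/5
Slope of line 2: m2 = (-11 - -6)/(5 - 2) = -5/3 = -5/3
m1 * m2 = -1, so perpendicular.

Perpendicular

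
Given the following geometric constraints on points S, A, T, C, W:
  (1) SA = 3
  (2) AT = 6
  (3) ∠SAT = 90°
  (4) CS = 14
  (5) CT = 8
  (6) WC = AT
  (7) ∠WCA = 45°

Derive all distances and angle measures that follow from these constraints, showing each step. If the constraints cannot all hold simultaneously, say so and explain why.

The constraints are consistent.

From the given relations:
  WC = AT = 6

Step 1: From SA = 3, AT = 6, and ∠SAT = 90°, by the law of cosines:
  ST² = SA² + AT² - 2·SA·AT·cos(90°) = 9 + 36 - 0 = 45
  ST = 3·√5

Step 2: From SA = 3, ST = 3·√5, AT = 6, by the inverse law of cosines:
  cos(∠AST) = (SA² + ST² - AT²) / (2·SA·ST)
  ∠AST = 63.43°

Step 3: From SC = 14, ST = 3·√5, CT = 8, by the inverse law of cosines:
  cos(∠CST) = (SC² + ST² - CT²) / (2·SC·ST)
  ∠CST = 19.55°

Step 4: From TA = 6, TS = 3·√5, AS = 3, by the inverse law of cosines:
  cos(∠ATS) = (TA² + TS² - AS²) / (2·TA·TS)
  ∠ATS = 26.57°

Step 5: From TC = 8, TS = 3·√5, CS = 14, by the inverse law of cosines:
  cos(∠CTS) = (TC² + TS² - CS²) / (2·TC·TS)
  ∠CTS = 144.15°

Step 6: From CS = 14, CT = 8, ST = 3·√5, by the inverse law of cosines:
  cos(∠SCT) = (CS² + CT² - ST²) / (2·CS·CT)
  ∠SCT = 16.3°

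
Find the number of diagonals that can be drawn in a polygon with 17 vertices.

Total line segments between 17 vertices = C(17,2) = 136.
Subtract the 17 sides: 136 - 17 = 119 diagonals.

119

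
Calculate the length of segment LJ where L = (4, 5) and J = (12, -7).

d = sqrt((8)^2 + (-12)^2) = sqrt(208) = 4*sqrt(13)

4*sqrt(13)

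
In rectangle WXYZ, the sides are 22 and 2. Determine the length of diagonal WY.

d = sqrt(22^2 + 2^2) = sqrt(488) = 2*sqrt(122)

2*sqrt(122)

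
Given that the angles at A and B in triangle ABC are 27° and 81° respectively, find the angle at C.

angle C = 180 - 27 - 81 = 72 degrees.

72 degrees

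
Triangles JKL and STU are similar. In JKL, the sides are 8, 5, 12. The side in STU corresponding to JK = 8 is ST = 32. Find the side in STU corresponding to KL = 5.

Similar triangles have proportional sides. Setting up the proportion:
ST / JK = TU / KL
32 / 8 = TU / 5
TU = 5 * 32 / 8 = 20.

20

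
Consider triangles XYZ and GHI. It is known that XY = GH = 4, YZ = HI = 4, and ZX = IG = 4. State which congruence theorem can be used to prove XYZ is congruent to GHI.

The given information provides:
XY = GH = 4, YZ = HI = 4, and ZX = IG = 4
This matches the SSS congruence theorem.
All three pairs of corresponding sides are equal (Side-Side-Side).

SSS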